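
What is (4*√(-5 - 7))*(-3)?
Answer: -24*I*√3 ≈ -41.569*I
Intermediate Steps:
(4*√(-5 - 7))*(-3) = (4*√(-12))*(-3) = (4*(2*I*√3))*(-3) = (8*I*√3)*(-3) = -24*I*√3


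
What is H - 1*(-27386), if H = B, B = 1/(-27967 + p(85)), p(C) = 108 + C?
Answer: 760618763/27774 ≈ 27386.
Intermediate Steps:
B = -1/27774 (B = 1/(-27967 + (108 + 85)) = 1/(-27967 + 193) = 1/(-27774) = -1/27774 ≈ -3.6005e-5)
H = -1/27774 ≈ -3.6005e-5
H - 1*(-27386) = -1/27774 - 1*(-27386) = -1/27774 + 27386 = 760618763/27774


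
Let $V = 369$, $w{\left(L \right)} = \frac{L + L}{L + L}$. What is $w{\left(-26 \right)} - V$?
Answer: $-368$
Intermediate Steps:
$w{\left(L \right)} = 1$ ($w{\left(L \right)} = \frac{2 L}{2 L} = 2 L \frac{1}{2 L} = 1$)
$w{\left(-26 \right)} - V = 1 - 369 = -368$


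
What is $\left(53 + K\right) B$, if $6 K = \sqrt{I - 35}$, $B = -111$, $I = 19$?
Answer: $-5883 - 74 i \approx -5883.0 - 74.0 i$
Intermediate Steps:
$K = \frac{2 i}{3}$ ($K = \frac{\sqrt{19 - 35}}{6} = \frac{\sqrt{-16}}{6} = \frac{4 i}{6} = \frac{2 i}{3} \approx 0.66667 i$)
$\left(53 + K\right) B = \left(53 + \frac{2 i}{3}\right) \left(-111\right) = -5883 - 74 i$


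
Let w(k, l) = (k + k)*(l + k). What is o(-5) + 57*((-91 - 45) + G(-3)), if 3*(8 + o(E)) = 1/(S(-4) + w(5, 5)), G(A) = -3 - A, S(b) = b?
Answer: -2234879/288 ≈ -7760.0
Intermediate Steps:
w(k, l) = 2*k*(k + l) (w(k, l) = (2*k)*(k + l) = 2*k*(k + l))
o(E) = -2303/288 (o(E) = -8 + 1/(3*(-4 + 2*5*(5 + 5))) = -8 + 1/(3*(-4 + 2*5*10)) = -8 + 1/(3*(-4 + 100)) = -8 + (⅓)/96 = -8 + (⅓)*(1/96) = -8 + 1/288 = -2303/288)
o(-5) + 57*((-91 - 45) + G(-3)) = -2303/288 + 57*((-91 - 45) + (-3 - 1*(-3))) = -2303/288 + 57*(-136 + (-3 + 3)) = -2303/288 + 57*(-136 + 0) = -2303/288 + 57*(-136) = -2303/288 - 7752 = -2234879/288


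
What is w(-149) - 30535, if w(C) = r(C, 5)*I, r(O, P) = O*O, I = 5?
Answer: 80470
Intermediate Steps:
r(O, P) = O²
w(C) = 5*C² (w(C) = C²*5 = 5*C²)
w(-149) - 30535 = 5*(-149)² - 30535 = 5*22201 - 30535 = 111005 - 30535 = 80470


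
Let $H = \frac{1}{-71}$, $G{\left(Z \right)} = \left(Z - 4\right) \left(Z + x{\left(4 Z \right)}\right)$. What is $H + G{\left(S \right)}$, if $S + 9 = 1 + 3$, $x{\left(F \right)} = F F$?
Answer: $- \frac{252406}{71} \approx -3555.0$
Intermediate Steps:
$x{\left(F \right)} = F^{2}$
$S = -5$ ($S = -9 + \left(1 + 3\right) = -9 + 4 = -5$)
$G{\left(Z \right)} = \left(-4 + Z\right) \left(Z + 16 Z^{2}\right)$ ($G{\left(Z \right)} = \left(Z - 4\right) \left(Z + \left(4 Z\right)^{2}\right) = \left(-4 + Z\right) \left(Z + 16 Z^{2}\right)$)
$H = - \frac{1}{71} \approx -0.014085$
$H + G{\left(S \right)} = - \frac{1}{71} - 5 \left(-4 - -315 + 16 \left(-5\right)^{2}\right) = - \frac{1}{71} - 5 \left(-4 + 315 + 16 \cdot 25\right) = - \frac{1}{71} - 5 \left(-4 + 315 + 400\right) = - \frac{1}{71} - 3555 = - \frac{252406}{71}$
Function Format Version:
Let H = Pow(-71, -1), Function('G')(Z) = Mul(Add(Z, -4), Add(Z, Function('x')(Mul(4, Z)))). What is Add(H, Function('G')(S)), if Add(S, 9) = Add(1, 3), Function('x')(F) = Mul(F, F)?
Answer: Rational(-252406, 71) ≈ -3555.0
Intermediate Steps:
Function('x')(F) = Pow(F, 2)
S = -5 (S = Add(-9, Add(1, 3)) = Add(-9, 4) = -5)
Function('G')(Z) = Mul(Add(-4, Z), Add(Z, Mul(16, Pow(Z, 2)))) (Function('G')(Z) = Mul(Add(Z, -4), Add(Z, Pow(Mul(4, Z), 2))) = Mul(Add(-4, Z), Add(Z, Mul(16, Pow(Z, 2)))))
H = Rational(-1, 71) ≈ -0.014085
Add(H, Function('G')(S)) = Add(Rational(-1, 71), Mul(-5, Add(-4, Mul(-63, -5), Mul(16, Pow(-5, 2))))) = Add(Rational(-1, 71), Mul(-5, Add(-4, 315, Mul(16, 25)))) = Add(Rational(-1, 71), Mul(-5, Add(-4, 315, 400))) = Add(Rational(-1, 71), Mul(-5, 711)) = Add(Rational(-1, 71), -3555) = Rational(-252406, 71)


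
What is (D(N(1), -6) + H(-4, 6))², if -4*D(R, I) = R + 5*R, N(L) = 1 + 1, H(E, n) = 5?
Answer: 4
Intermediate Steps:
N(L) = 2
D(R, I) = -3*R/2 (D(R, I) = -(R + 5*R)/4 = -3*R/2)
(D(N(1), -6) + H(-4, 6))² = (-3/2*2 + 5)² = (-3 + 5)² = 2² = 4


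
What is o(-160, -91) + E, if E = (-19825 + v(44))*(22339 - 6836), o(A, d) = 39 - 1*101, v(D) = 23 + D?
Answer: -306308336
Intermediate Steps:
o(A, d) = -62 (o(A, d) = 39 - 101 = -62)
E = -306308274 (E = (-19825 + (23 + 44))*(22339 - 6836) = (-19825 + 67)*15503 = -19758*15503 = -306308274)
o(-160, -91) + E = -62 - 306308274 = -306308336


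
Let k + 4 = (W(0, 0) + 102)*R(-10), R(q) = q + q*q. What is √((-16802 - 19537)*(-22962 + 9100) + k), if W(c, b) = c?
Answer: √503740394 ≈ 22444.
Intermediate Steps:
R(q) = q + q²
k = 9176 (k = -4 + (0 + 102)*(-10*(1 - 10)) = -4 + 102*(-10*(-9)) = -4 + 102*90 = -4 + 9180 = 9176)
√((-16802 - 19537)*(-22962 + 9100) + k) = √((-16802 - 19537)*(-22962 + 9100) + 9176) = √(-36339*(-13862) + 9176) = √(503731218 + 9176) = √503740394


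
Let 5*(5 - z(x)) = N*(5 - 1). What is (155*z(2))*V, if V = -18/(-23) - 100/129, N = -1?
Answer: 19778/2967 ≈ 6.6660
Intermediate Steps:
z(x) = 29/5 (z(x) = 5 - (-1)*(5 - 1)/5 = 5 - (-1)*4/5 = 5 - 1/5*(-4) = 5 + 4/5 = 29/5)
V = 22/2967 (V = -18*(-1/23) - 100*1/129 = 18/23 - 100/129 = 22/2967 ≈ 0.0074149)
(155*z(2))*V = (155*(29/5))*(22/2967) = 899*(22/2967) = 19778/2967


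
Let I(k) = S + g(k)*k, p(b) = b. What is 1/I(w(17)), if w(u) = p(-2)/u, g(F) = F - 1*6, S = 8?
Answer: 289/2520 ≈ 0.11468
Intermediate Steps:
g(F) = -6 + F (g(F) = F - 6 = -6 + F)
w(u) = -2/u
I(k) = 8 + k*(-6 + k) (I(k) = 8 + (-6 + k)*k = 8 + k*(-6 + k))
1/I(w(17)) = 1/(8 + (-2/17)*(-6 - 2/17)) = 1/(8 + (-2*1/17)*(-6 - 2*1/17)) = 1/(8 - 2*(-6 - 2/17)/17) = 1/(8 - 2/17*(-104/17)) = 1/(8 + 208/289) = 1/(2520/289) = 289/2520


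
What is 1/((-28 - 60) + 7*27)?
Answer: 1/101 ≈ 0.0099010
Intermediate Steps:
1/((-28 - 60) + 7*27) = 1/(-88 + 189) = 1/101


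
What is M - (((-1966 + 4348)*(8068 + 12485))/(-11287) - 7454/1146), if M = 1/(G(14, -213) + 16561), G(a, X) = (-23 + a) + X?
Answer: 459037162937224/105671681889 ≈ 4344.0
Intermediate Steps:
G(a, X) = -23 + X + a
M = 1/16339 (M = 1/((-23 - 213 + 14) + 16561) = 1/(-222 + 16561) = 1/16339 ≈ 6.1203e-5)
M - (((-1966 + 4348)*(8068 + 12485))/(-11287) - 7454/1146) = 1/16339 - (((-1966 + 4348)*(8068 + 12485))/(-11287) - 7454/1146) = 1/16339 - ((2382*20553)*(-1/11287) - 7454*1/1146) = 1/16339 - (48957246*(-1/11287) - 3727/573) = 1/16339 - (-48957246/11287 - 3727/573) = 1/16339 - 1*(-28094568607/6467451) = 1/16339 + 28094568607/6467451 = 459037162937224/105671681889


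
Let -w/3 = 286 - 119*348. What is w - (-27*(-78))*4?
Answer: 114954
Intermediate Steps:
w = 123378 (w = -3*(286 - 119*348) = -3*(286 - 41412) = -3*(-41126) = 123378)
w - (-27*(-78))*4 = 123378 - (-27*(-78))*4 = 123378 - 2106*4 = 123378 - 1*8424 = 123378 - 8424 = 114954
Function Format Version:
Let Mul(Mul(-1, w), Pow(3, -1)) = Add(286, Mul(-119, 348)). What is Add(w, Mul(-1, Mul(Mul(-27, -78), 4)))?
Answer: 114954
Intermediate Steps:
w = 123378 (w = Mul(-3, Add(286, Mul(-119, 348))) = Mul(-3, Add(286, -41412)) = Mul(-3, -41126) = 123378)
Add(w, Mul(-1, Mul(Mul(-27, -78), 4))) = Add(123378, Mul(-1, Mul(Mul(-27, -78), 4))) = Add(123378, Mul(-1, Mul(2106, 4))) = Add(123378, Mul(-1, 8424)) = Add(123378, -8424) = 114954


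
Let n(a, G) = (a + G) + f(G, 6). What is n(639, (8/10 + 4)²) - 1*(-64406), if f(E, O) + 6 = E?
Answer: 1627127/25 ≈ 65085.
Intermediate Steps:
f(E, O) = -6 + E
n(a, G) = -6 + a + 2*G (n(a, G) = (a + G) + (-6 + G) = (G + a) + (-6 + G) = -6 + a + 2*G)
n(639, (8/10 + 4)²) - 1*(-64406) = (-6 + 639 + 2*(8/10 + 4)²) - 1*(-64406) = (-6 + 639 + 2*(8*(⅒) + 4)²) + 64406 = (-6 + 639 + 2*(⅘ + 4)²) + 64406 = (-6 + 639 + 2*(24/5)²) + 64406 = (-6 + 639 + 2*(576/25)) + 64406 = (-6 + 639 + 1152/25) + 64406 = 16977/25 + 64406 = 1627127/25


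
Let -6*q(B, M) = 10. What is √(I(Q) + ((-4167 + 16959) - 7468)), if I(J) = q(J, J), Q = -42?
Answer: √47901/3 ≈ 72.954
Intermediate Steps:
q(B, M) = -5/3 (q(B, M) = -⅙*10 = -5/3)
I(J) = -5/3
√(I(Q) + ((-4167 + 16959) - 7468)) = √(-5/3 + ((-4167 + 16959) - 7468)) = √(-5/3 + (12792 - 7468)) = √(-5/3 + 5324) = √(15967/3) = √47901/3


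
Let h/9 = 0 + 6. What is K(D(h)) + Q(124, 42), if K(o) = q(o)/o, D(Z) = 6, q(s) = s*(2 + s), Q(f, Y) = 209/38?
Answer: 27/2 ≈ 13.500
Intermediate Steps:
Q(f, Y) = 11/2 (Q(f, Y) = 209*(1/38) = 11/2)
h = 54 (h = 9*(0 + 6) = 9*6 = 54)
K(o) = 2 + o (K(o) = (o*(2 + o))/o = 2 + o)
K(D(h)) + Q(124, 42) = (2 + 6) + 11/2 = 8 + 11/2 = 27/2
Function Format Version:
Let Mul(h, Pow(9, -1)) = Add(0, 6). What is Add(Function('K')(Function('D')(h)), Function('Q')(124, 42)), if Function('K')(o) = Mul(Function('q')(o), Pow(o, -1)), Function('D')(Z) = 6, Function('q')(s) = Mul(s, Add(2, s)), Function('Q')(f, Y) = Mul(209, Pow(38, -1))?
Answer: Rational(27, 2) ≈ 13.500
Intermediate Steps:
Function('Q')(f, Y) = Rational(11, 2) (Function('Q')(f, Y) = Mul(209, Rational(1, 38)) = Rational(11, 2))
h = 54 (h = Mul(9, Add(0, 6)) = Mul(9, 6) = 54)
Function('K')(o) = Add(2, o) (Function('K')(o) = Mul(Mul(o, Add(2, o)), Pow(o, -1)) = Add(2, o))
Add(Function('K')(Function('D')(h)), Function('Q')(124, 42)) = Add(Add(2, 6), Rational(11, 2)) = Add(8, Rational(11, 2)) = Rational(27, 2)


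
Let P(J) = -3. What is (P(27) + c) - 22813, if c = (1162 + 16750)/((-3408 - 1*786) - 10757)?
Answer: -341139928/14951 ≈ -22817.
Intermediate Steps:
c = -17912/14951 (c = 17912/((-3408 - 786) - 10757) = 17912/(-4194 - 10757) = 17912/(-14951) = 17912*(-1/14951) = -17912/14951 ≈ -1.1980)
(P(27) + c) - 22813 = (-3 - 17912/14951) - 22813 = -62765/14951 - 22813 = -341139928/14951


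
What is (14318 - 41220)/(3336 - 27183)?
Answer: 26902/23847 ≈ 1.1281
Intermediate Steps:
(14318 - 41220)/(3336 - 27183) = -26902/(-23847) = -26902*(-1/23847) = 26902/23847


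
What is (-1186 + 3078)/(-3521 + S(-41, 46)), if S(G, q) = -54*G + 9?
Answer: -86/59 ≈ -1.4576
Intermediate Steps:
S(G, q) = 9 - 54*G
(-1186 + 3078)/(-3521 + S(-41, 46)) = (-1186 + 3078)/(-3521 + (9 - 54*(-41))) = 1892/(-3521 + (9 + 2214)) = 1892/(-3521 + 2223) = 1892/(-1298) = 1892*(-1/1298) = -86/59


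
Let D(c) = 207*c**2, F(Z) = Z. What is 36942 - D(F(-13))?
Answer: 1959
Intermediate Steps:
36942 - D(F(-13)) = 36942 - 207*(-13)**2 = 36942 - 207*169 = 36942 - 1*34983 = 36942 - 34983 = 1959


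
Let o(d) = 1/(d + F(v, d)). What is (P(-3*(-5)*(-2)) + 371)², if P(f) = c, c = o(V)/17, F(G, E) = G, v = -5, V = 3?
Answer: 159087769/1156 ≈ 1.3762e+5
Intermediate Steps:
o(d) = 1/(-5 + d) (o(d) = 1/(d - 5) = 1/(-5 + d))
c = -1/34 (c = 1/((-5 + 3)*17) = (1/17)/(-2) = -½*1/17 = -1/34 ≈ -0.029412)
P(f) = -1/34
(P(-3*(-5)*(-2)) + 371)² = (-1/34 + 371)² = (12613/34)² = 159087769/1156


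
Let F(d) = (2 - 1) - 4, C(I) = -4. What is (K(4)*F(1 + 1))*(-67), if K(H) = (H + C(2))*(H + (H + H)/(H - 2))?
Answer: 0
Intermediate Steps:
K(H) = (-4 + H)*(H + 2*H/(-2 + H)) (K(H) = (H - 4)*(H + (H + H)/(H - 2)) = (-4 + H)*(H + (2*H)/(-2 + H)) = (-4 + H)*(H + 2*H/(-2 + H)))
F(d) = -3 (F(d) = 1 - 4 = -3)
(K(4)*F(1 + 1))*(-67) = ((4**2*(-4 + 4)/(-2 + 4))*(-3))*(-67) = ((16*0/2)*(-3))*(-67) = ((16*(1/2)*0)*(-3))*(-67) = (0*(-3))*(-67) = 0*(-67) = 0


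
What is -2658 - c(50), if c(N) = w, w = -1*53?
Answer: -2605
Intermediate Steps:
w = -53
c(N) = -53
-2658 - c(50) = -2658 - 1*(-53) = -2658 + 53 = -2605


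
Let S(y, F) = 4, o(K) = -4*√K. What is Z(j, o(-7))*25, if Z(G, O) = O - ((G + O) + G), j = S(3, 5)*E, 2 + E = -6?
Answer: 1600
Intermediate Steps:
E = -8 (E = -2 - 6 = -8)
j = -32 (j = 4*(-8) = -32)
Z(G, O) = -2*G (Z(G, O) = O - (O + 2*G) = O + (-O - 2*G) = -2*G)
Z(j, o(-7))*25 = -2*(-32)*25 = 64*25 = 1600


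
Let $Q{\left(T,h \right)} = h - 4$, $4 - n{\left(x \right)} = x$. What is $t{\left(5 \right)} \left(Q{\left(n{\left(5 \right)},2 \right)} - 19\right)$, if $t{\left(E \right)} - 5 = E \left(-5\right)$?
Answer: $420$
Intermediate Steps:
$t{\left(E \right)} = 5 - 5 E$ ($t{\left(E \right)} = 5 + E \left(-5\right) = 5 - 5 E$)
$n{\left(x \right)} = 4 - x$
$Q{\left(T,h \right)} = -4 + h$ ($Q{\left(T,h \right)} = h - 4 = -4 + h$)
$t{\left(5 \right)} \left(Q{\left(n{\left(5 \right)},2 \right)} - 19\right) = \left(5 - 25\right) \left(\left(-4 + 2\right) - 19\right) = \left(5 - 25\right) \left(-2 - 19\right) = \left(-20\right) \left(-21\right) = 420$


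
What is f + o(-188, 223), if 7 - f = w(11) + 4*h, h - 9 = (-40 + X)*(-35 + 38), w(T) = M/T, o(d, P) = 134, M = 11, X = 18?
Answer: 368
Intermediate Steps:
w(T) = 11/T
h = -57 (h = 9 + (-40 + 18)*(-35 + 38) = 9 - 22*3 = 9 - 66 = -57)
f = 234 (f = 7 - (11/11 + 4*(-57)) = 7 - (11*(1/11) - 228) = 7 - (1 - 228) = 7 - 1*(-227) = 7 + 227 = 234)
f + o(-188, 223) = 234 + 134 = 368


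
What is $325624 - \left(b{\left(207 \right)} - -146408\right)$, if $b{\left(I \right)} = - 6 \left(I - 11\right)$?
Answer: $180392$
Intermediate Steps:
$b{\left(I \right)} = 66 - 6 I$ ($b{\left(I \right)} = - 6 \left(-11 + I\right) = 66 - 6 I$)
$325624 - \left(b{\left(207 \right)} - -146408\right) = 325624 - \left(\left(66 - 1242\right) - -146408\right) = 325624 - \left(\left(66 - 1242\right) + 146408\right) = 325624 - \left(-1176 + 146408\right) = 325624 - 145232 = 180392$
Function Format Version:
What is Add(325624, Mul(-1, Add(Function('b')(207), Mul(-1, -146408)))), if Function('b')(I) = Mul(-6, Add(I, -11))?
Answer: 180392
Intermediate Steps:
Function('b')(I) = Add(66, Mul(-6, I)) (Function('b')(I) = Mul(-6, Add(-11, I)) = Add(66, Mul(-6, I)))
Add(325624, Mul(-1, Add(Function('b')(207), Mul(-1, -146408)))) = Add(325624, Mul(-1, Add(Add(66, Mul(-6, 207)), Mul(-1, -146408)))) = Add(325624, Mul(-1, Add(Add(66, -1242), 146408))) = Add(325624, Mul(-1, Add(-1176, 146408))) = Add(325624, Mul(-1, 145232)) = Add(325624, -145232) = 180392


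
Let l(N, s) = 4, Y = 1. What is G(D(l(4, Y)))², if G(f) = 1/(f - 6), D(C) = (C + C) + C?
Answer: 1/36 ≈ 0.027778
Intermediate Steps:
D(C) = 3*C (D(C) = 2*C + C = 3*C)
G(f) = 1/(-6 + f)
G(D(l(4, Y)))² = (1/(-6 + 3*4))² = (1/(-6 + 12))² = (1/6)² = (⅙)² = 1/36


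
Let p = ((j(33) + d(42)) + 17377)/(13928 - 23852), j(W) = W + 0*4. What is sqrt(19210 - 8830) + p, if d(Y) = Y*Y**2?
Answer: -45749/4962 + 2*sqrt(2595) ≈ 92.662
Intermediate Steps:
d(Y) = Y**3
j(W) = W (j(W) = W + 0 = W)
p = -45749/4962 (p = ((33 + 42**3) + 17377)/(13928 - 23852) = ((33 + 74088) + 17377)/(-9924) = (74121 + 17377)*(-1/9924) = 91498*(-1/9924) = -45749/4962 ≈ -9.2199)
sqrt(19210 - 8830) + p = sqrt(19210 - 8830) - 45749/4962 = sqrt(10380) - 45749/4962 = 2*sqrt(2595) - 45749/4962 = -45749/4962 + 2*sqrt(2595)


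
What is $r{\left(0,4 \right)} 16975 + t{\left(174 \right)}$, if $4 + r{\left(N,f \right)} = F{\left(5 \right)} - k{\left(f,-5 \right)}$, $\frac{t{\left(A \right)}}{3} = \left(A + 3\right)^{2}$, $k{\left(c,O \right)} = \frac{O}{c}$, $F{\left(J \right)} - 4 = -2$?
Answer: $\frac{325023}{4} \approx 81256.0$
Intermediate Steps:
$F{\left(J \right)} = 2$ ($F{\left(J \right)} = 4 - 2 = 2$)
$t{\left(A \right)} = 3 \left(3 + A\right)^{2}$ ($t{\left(A \right)} = 3 \left(A + 3\right)^{2} = 3 \left(3 + A\right)^{2}$)
$r{\left(N,f \right)} = -2 + \frac{5}{f}$ ($r{\left(N,f \right)} = -4 + \left(2 - - \frac{5}{f}\right) = -4 + \left(2 + \frac{5}{f}\right) = -2 + \frac{5}{f}$)
$r{\left(0,4 \right)} 16975 + t{\left(174 \right)} = \left(-2 + \frac{5}{4}\right) 16975 + 3 \left(3 + 174\right)^{2} = \left(-2 + 5 \cdot \frac{1}{4}\right) 16975 + 3 \cdot 177^{2} = \left(-2 + \frac{5}{4}\right) 16975 + 3 \cdot 31329 = \left(- \frac{3}{4}\right) 16975 + 93987 = - \frac{50925}{4} + 93987 = \frac{325023}{4}$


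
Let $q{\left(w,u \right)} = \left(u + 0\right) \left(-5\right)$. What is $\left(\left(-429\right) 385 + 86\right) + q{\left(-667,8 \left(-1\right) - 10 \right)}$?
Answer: $-164989$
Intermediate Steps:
$q{\left(w,u \right)} = - 5 u$ ($q{\left(w,u \right)} = u \left(-5\right) = - 5 u$)
$\left(\left(-429\right) 385 + 86\right) + q{\left(-667,8 \left(-1\right) - 10 \right)} = \left(\left(-429\right) 385 + 86\right) - 5 \left(8 \left(-1\right) - 10\right) = \left(-165165 + 86\right) - 5 \left(-8 - 10\right) = -165079 - -90 = -165079 + 90 = -164989$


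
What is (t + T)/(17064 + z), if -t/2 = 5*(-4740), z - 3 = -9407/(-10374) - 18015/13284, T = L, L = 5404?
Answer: 404268057648/130661716525 ≈ 3.0940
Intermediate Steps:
T = 5404
z = 19527757/7656012 (z = 3 + (-9407/(-10374) - 18015/13284) = 3 + (-9407*(-1/10374) - 18015*1/13284) = 3 + (9407/10374 - 6005/4428) = 3 - 3440279/7656012 = 19527757/7656012 ≈ 2.5506)
t = 47400 (t = -10*(-4740) = -2*(-23700) = 47400)
(t + T)/(17064 + z) = (47400 + 5404)/(17064 + 19527757/7656012) = 52804/(130661716525/7656012) = 52804*(7656012/130661716525) = 404268057648/130661716525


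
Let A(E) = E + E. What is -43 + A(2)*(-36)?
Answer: -187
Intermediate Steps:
A(E) = 2*E
-43 + A(2)*(-36) = -43 + (2*2)*(-36) = -43 + 4*(-36) = -43 - 144 = -187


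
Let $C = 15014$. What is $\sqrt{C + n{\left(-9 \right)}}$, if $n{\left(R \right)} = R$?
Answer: $\sqrt{15005} \approx 122.49$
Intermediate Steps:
$\sqrt{C + n{\left(-9 \right)}} = \sqrt{15014 - 9} = \sqrt{15005}$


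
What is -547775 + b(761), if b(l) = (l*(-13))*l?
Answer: -8076348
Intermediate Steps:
b(l) = -13*l² (b(l) = (-13*l)*l = -13*l²)
-547775 + b(761) = -547775 - 13*761² = -547775 - 13*579121 = -547775 - 7528573 = -8076348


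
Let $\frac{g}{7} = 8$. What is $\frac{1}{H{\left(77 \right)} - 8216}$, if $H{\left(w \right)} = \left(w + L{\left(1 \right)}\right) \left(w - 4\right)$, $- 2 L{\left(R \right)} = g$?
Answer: $- \frac{1}{4639} \approx -0.00021556$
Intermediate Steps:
$g = 56$ ($g = 7 \cdot 8 = 56$)
$L{\left(R \right)} = -28$ ($L{\left(R \right)} = \left(- \frac{1}{2}\right) 56 = -28$)
$H{\left(w \right)} = \left(-28 + w\right) \left(-4 + w\right)$ ($H{\left(w \right)} = \left(w - 28\right) \left(w - 4\right) = \left(-28 + w\right) \left(-4 + w\right)$)
$\frac{1}{H{\left(77 \right)} - 8216} = \frac{1}{\left(112 + 77^{2} - 2464\right) - 8216} = \frac{1}{\left(112 + 5929 - 2464\right) - 8216} = \frac{1}{3577 - 8216} = \frac{1}{-4639} = - \frac{1}{4639}$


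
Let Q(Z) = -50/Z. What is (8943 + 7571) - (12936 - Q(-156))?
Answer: 279109/78 ≈ 3578.3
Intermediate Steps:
(8943 + 7571) - (12936 - Q(-156)) = (8943 + 7571) - (12936 - (-50)/(-156)) = 16514 - (12936 - (-50)*(-1)/156) = 16514 - (12936 - 1*25/78) = 16514 - (12936 - 25/78) = 16514 - 1*1008983/78 = 16514 - 1008983/78 = 279109/78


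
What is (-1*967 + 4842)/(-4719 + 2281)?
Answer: -3875/2438 ≈ -1.5894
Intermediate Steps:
(-1*967 + 4842)/(-4719 + 2281) = (-967 + 4842)/(-2438) = 3875*(-1/2438) = -3875/2438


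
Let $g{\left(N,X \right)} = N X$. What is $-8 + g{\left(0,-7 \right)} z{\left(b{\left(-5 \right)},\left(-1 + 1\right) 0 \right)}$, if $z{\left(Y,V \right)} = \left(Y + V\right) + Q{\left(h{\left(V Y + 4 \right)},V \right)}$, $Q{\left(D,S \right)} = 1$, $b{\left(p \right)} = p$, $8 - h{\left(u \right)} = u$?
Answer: $-8$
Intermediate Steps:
$h{\left(u \right)} = 8 - u$
$z{\left(Y,V \right)} = 1 + V + Y$ ($z{\left(Y,V \right)} = \left(Y + V\right) + 1 = \left(V + Y\right) + 1 = 1 + V + Y$)
$-8 + g{\left(0,-7 \right)} z{\left(b{\left(-5 \right)},\left(-1 + 1\right) 0 \right)} = -8 + 0 \left(-7\right) \left(1 + \left(-1 + 1\right) 0 - 5\right) = -8 + 0 \left(1 + 0 \cdot 0 - 5\right) = -8 + 0 \left(1 + 0 - 5\right) = -8 + 0 \left(-4\right) = -8 + 0 = -8$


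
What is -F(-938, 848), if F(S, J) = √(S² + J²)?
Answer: -2*√399737 ≈ -1264.5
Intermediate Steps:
F(S, J) = √(J² + S²)
-F(-938, 848) = -√(848² + (-938)²) = -√(719104 + 879844) = -√1598948 = -2*√399737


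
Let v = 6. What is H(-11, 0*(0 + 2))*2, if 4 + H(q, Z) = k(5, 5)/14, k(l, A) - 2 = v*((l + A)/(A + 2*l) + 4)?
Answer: -26/7 ≈ -3.7143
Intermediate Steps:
k(l, A) = 26 + 6*(A + l)/(A + 2*l) (k(l, A) = 2 + 6*((l + A)/(A + 2*l) + 4) = 2 + 6*((A + l)/(A + 2*l) + 4) = 2 + 6*(4 + (A + l)/(A + 2*l)) = 2 + (24 + 6*(A + l)/(A + 2*l)) = 26 + 6*(A + l)/(A + 2*l))
H(q, Z) = -13/7 (H(q, Z) = -4 + (2*(16*5 + 29*5)/(5 + 2*5))/14 = -4 + (2*(80 + 145)/(5 + 10))*(1/14) = -4 + (2*225/15)*(1/14) = -4 + (2*(1/15)*225)*(1/14) = -4 + 30*(1/14) = -4 + 15/7 = -13/7)
H(-11, 0*(0 + 2))*2 = -13/7*2 = -26/7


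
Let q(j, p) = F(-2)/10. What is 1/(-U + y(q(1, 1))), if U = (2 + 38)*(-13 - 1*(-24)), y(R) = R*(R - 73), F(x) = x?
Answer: -25/10634 ≈ -0.0023509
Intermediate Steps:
q(j, p) = -1/5 (q(j, p) = -2/10 = -2*1/10 = -1/5)
y(R) = R*(-73 + R)
U = 440 (U = 40*(-13 + 24) = 40*11 = 440)
1/(-U + y(q(1, 1))) = 1/(-1*440 - (-73 - 1/5)/5) = 1/(-440 - 1/5*(-366/5)) = 1/(-440 + 366/25) = 1/(-10634/25) = -25/10634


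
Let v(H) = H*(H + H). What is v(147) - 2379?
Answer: 40839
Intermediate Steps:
v(H) = 2*H² (v(H) = H*(2*H) = 2*H²)
v(147) - 2379 = 2*147² - 2379 = 2*21609 - 2379 = 43218 - 2379 = 40839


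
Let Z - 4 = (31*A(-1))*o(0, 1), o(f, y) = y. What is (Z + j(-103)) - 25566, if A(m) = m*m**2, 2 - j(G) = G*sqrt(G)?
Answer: -25591 + 103*I*sqrt(103) ≈ -25591.0 + 1045.3*I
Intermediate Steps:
j(G) = 2 - G**(3/2) (j(G) = 2 - G*sqrt(G) = 2 - G**(3/2))
A(m) = m**3
Z = -27 (Z = 4 + (31*(-1)**3)*1 = 4 + (31*(-1))*1 = 4 - 31*1 = 4 - 31 = -27)
(Z + j(-103)) - 25566 = (-27 + (2 - (-103)**(3/2))) - 25566 = (-27 + (2 - (-103)*I*sqrt(103))) - 25566 = (-27 + (2 + 103*I*sqrt(103))) - 25566 = (-25 + 103*I*sqrt(103)) - 25566 = -25591 + 103*I*sqrt(103)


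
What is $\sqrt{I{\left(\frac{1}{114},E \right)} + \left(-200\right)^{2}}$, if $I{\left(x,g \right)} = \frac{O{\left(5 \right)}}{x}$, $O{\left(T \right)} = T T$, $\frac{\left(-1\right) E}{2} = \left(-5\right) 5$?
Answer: $5 \sqrt{1714} \approx 207.0$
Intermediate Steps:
$E = 50$ ($E = - 2 \left(\left(-5\right) 5\right) = \left(-2\right) \left(-25\right) = 50$)
$O{\left(T \right)} = T^{2}$
$I{\left(x,g \right)} = \frac{25}{x}$ ($I{\left(x,g \right)} = \frac{5^{2}}{x} = \frac{25}{x}$)
$\sqrt{I{\left(\frac{1}{114},E \right)} + \left(-200\right)^{2}} = \sqrt{\frac{25}{\frac{1}{114}} + \left(-200\right)^{2}} = \sqrt{25 \frac{1}{\frac{1}{114}} + 40000} = \sqrt{25 \cdot 114 + 40000} = \sqrt{2850 + 40000} = \sqrt{42850} = 5 \sqrt{1714}$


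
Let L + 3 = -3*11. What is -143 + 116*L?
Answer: -4319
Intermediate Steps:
L = -36 (L = -3 - 3*11 = -3 - 33 = -36)
-143 + 116*L = -143 + 116*(-36) = -143 - 4176 = -4319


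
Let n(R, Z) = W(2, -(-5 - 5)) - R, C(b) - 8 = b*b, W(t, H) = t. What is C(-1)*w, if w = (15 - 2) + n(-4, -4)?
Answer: 171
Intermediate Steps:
C(b) = 8 + b² (C(b) = 8 + b*b = 8 + b²)
n(R, Z) = 2 - R
w = 19 (w = (15 - 2) + (2 - 1*(-4)) = 13 + (2 + 4) = 13 + 6 = 19)
C(-1)*w = (8 + (-1)²)*19 = (8 + 1)*19 = 9*19 = 171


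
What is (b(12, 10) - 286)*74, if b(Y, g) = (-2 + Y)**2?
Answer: -13764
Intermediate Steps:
(b(12, 10) - 286)*74 = ((-2 + 12)**2 - 286)*74 = (10**2 - 286)*74 = (100 - 286)*74 = -186*74 = -13764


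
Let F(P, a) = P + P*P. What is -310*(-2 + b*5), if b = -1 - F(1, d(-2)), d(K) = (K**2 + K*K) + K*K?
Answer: 5270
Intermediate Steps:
d(K) = 3*K**2 (d(K) = (K**2 + K**2) + K**2 = 2*K**2 + K**2 = 3*K**2)
F(P, a) = P + P**2
b = -3 (b = -1 - (1 + 1) = -1 - 2 = -3)
-310*(-2 + b*5) = -310*(-2 - 3*5) = -310*(-2 - 15) = -310*(-17) = 5270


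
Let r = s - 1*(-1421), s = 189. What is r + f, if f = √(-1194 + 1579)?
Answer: 1610 + √385 ≈ 1629.6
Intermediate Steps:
r = 1610 (r = 189 - 1*(-1421) = 189 + 1421 = 1610)
f = √385 ≈ 19.621
r + f = 1610 + √385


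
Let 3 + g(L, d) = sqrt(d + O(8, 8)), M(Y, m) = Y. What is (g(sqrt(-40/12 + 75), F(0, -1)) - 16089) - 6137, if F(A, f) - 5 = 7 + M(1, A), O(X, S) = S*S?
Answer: -22229 + sqrt(77) ≈ -22220.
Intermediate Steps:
O(X, S) = S**2
F(A, f) = 13 (F(A, f) = 5 + (7 + 1) = 5 + 8 = 13)
g(L, d) = -3 + sqrt(64 + d) (g(L, d) = -3 + sqrt(d + 8**2) = -3 + sqrt(d + 64) = -3 + sqrt(64 + d))
(g(sqrt(-40/12 + 75), F(0, -1)) - 16089) - 6137 = ((-3 + sqrt(64 + 13)) - 16089) - 6137 = ((-3 + sqrt(77)) - 16089) - 6137 = (-16092 + sqrt(77)) - 6137 = -22229 + sqrt(77)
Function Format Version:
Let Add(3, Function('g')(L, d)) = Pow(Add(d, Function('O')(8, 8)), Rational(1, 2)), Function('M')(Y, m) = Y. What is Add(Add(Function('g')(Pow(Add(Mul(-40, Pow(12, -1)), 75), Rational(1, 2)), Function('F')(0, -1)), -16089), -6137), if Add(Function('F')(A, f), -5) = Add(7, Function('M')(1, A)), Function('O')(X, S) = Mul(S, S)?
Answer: Add(-22229, Pow(77, Rational(1, 2))) ≈ -22220.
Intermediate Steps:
Function('O')(X, S) = Pow(S, 2)
Function('F')(A, f) = 13 (Function('F')(A, f) = Add(5, Add(7, 1)) = Add(5, 8) = 13)
Function('g')(L, d) = Add(-3, Pow(Add(64, d), Rational(1, 2))) (Function('g')(L, d) = Add(-3, Pow(Add(d, Pow(8, 2)), Rational(1, 2))) = Add(-3, Pow(Add(d, 64), Rational(1, 2))) = Add(-3, Pow(Add(64, d), Rational(1, 2))))
Add(Add(Function('g')(Pow(Add(Mul(-40, Pow(12, -1)), 75), Rational(1, 2)), Function('F')(0, -1)), -16089), -6137) = Add(Add(Add(-3, Pow(Add(64, 13), Rational(1, 2))), -16089), -6137) = Add(Add(Add(-3, Pow(77, Rational(1, 2))), -16089), -6137) = Add(Add(-16092, Pow(77, Rational(1, 2))), -6137) = Add(-22229, Pow(77, Rational(1, 2)))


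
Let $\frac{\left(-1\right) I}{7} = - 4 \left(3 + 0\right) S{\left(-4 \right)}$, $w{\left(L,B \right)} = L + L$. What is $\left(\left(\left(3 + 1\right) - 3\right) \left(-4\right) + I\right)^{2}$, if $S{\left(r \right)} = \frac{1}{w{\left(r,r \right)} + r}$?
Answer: $121$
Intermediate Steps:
$w{\left(L,B \right)} = 2 L$
$S{\left(r \right)} = \frac{1}{3 r}$ ($S{\left(r \right)} = \frac{1}{2 r + r} = \frac{1}{3 r}$)
$I = -7$ ($I = - 7 - 4 \left(3 + 0\right) \frac{1}{3 \left(-4\right)} = - 7 \left(-4\right) 3 \cdot \frac{1}{3} \left(- \frac{1}{4}\right) = - 7 \left(\left(-12\right) \left(- \frac{1}{12}\right)\right) = \left(-7\right) 1 = -7$)
$\left(\left(\left(3 + 1\right) - 3\right) \left(-4\right) + I\right)^{2} = \left(\left(\left(3 + 1\right) - 3\right) \left(-4\right) - 7\right)^{2} = \left(\left(4 - 3\right) \left(-4\right) - 7\right)^{2} = \left(1 \left(-4\right) - 7\right)^{2} = \left(-4 - 7\right)^{2} = \left(-11\right)^{2} = 121$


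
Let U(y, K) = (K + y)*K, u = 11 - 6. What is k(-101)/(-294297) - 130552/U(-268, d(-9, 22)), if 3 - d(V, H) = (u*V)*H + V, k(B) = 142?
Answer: -3210458200/18037168833 ≈ -0.17799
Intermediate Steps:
u = 5 (u = 11 - 1*6 = 11 - 6 = 5)
d(V, H) = 3 - V - 5*H*V (d(V, H) = 3 - ((5*V)*H + V) = 3 - (5*H*V + V) = 3 - (V + 5*H*V) = 3 + (-V - 5*H*V) = 3 - V - 5*H*V)
U(y, K) = K*(K + y)
k(-101)/(-294297) - 130552/U(-268, d(-9, 22)) = 142/(-294297) - 130552*1/(((3 - 1*(-9) - 5*22*(-9)) - 268)*(3 - 1*(-9) - 5*22*(-9))) = 142*(-1/294297) - 130552*1/(((3 + 9 + 990) - 268)*(3 + 9 + 990)) = -142/294297 - 130552*1/(1002*(1002 - 268)) = -142/294297 - 130552/(1002*734) = -142/294297 - 130552/735468 = -142/294297 - 130552*1/735468 = -142/294297 - 32638/183867 = -3210458200/18037168833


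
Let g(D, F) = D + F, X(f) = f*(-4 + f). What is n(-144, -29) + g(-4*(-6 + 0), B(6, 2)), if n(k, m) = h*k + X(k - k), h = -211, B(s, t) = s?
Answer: 30414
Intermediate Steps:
n(k, m) = -211*k (n(k, m) = -211*k + (k - k)*(-4 + (k - k)) = -211*k + 0*(-4 + 0) = -211*k + 0*(-4) = -211*k + 0 = -211*k)
n(-144, -29) + g(-4*(-6 + 0), B(6, 2)) = -211*(-144) + (-4*(-6 + 0) + 6) = 30384 + (-4*(-6) + 6) = 30384 + (24 + 6) = 30384 + 30 = 30414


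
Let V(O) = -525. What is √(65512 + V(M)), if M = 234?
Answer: √64987 ≈ 254.93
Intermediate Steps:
√(65512 + V(M)) = √(65512 - 525) = √64987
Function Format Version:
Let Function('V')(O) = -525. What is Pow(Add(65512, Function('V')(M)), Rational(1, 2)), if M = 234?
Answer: Pow(64987, Rational(1, 2)) ≈ 254.93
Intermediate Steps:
Pow(Add(65512, Function('V')(M)), Rational(1, 2)) = Pow(Add(65512, -525), Rational(1, 2)) = Pow(64987, Rational(1, 2))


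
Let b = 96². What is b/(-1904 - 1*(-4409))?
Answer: 3072/835 ≈ 3.6790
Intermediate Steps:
b = 9216
b/(-1904 - 1*(-4409)) = 9216/(-1904 - 1*(-4409)) = 9216/(-1904 + 4409) = 9216/2505 = 9216*(1/2505) = 3072/835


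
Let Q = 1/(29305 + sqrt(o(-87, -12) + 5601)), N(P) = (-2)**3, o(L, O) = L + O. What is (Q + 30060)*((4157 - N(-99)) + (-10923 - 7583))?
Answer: -370210797847993585/858777523 + 14341*sqrt(5502)/858777523 ≈ -4.3109e+8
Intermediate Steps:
N(P) = -8
Q = 1/(29305 + sqrt(5502)) (Q = 1/(29305 + sqrt((-87 - 12) + 5601)) = 1/(29305 + sqrt(-99 + 5601)) = 1/(29305 + sqrt(5502)) ≈ 3.4038e-5)
(Q + 30060)*((4157 - N(-99)) + (-10923 - 7583)) = ((29305/858777523 - sqrt(5502)/858777523) + 30060)*((4157 - 1*(-8)) + (-10923 - 7583)) = (25814852370685/858777523 - sqrt(5502)/858777523)*((4157 + 8) - 18506) = (25814852370685/858777523 - sqrt(5502)/858777523)*(4165 - 18506) = (25814852370685/858777523 - sqrt(5502)/858777523)*(-14341) = -370210797847993585/858777523 + 14341*sqrt(5502)/858777523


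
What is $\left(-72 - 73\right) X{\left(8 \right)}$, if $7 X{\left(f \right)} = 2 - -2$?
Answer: $- \frac{580}{7} \approx -82.857$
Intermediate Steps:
$X{\left(f \right)} = \frac{4}{7}$ ($X{\left(f \right)} = \frac{2 - -2}{7} = \frac{2 + 2}{7} = \frac{1}{7} \cdot 4 = \frac{4}{7}$)
$\left(-72 - 73\right) X{\left(8 \right)} = \left(-72 - 73\right) \frac{4}{7} = \left(-145\right) \frac{4}{7} = - \frac{580}{7}$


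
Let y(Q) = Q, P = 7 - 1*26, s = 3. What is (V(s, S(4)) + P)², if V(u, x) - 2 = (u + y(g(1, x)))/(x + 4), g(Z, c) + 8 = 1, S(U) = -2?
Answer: 361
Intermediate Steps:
g(Z, c) = -7 (g(Z, c) = -8 + 1 = -7)
P = -19 (P = 7 - 26 = -19)
V(u, x) = 2 + (-7 + u)/(4 + x) (V(u, x) = 2 + (u - 7)/(x + 4) = 2 + (-7 + u)/(4 + x))
(V(s, S(4)) + P)² = ((1 + 3 + 2*(-2))/(4 - 2) - 19)² = ((1 + 3 - 4)/2 - 19)² = ((½)*0 - 19)² = (0 - 19)² = (-19)² = 361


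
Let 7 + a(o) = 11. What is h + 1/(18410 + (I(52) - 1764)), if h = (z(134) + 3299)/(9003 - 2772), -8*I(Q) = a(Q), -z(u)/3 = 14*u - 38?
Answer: -24575701/69145407 ≈ -0.35542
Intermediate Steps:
a(o) = 4 (a(o) = -7 + 11 = 4)
z(u) = 114 - 42*u (z(u) = -3*(14*u - 38) = -3*(-38 + 14*u) = 114 - 42*u)
I(Q) = -½ (I(Q) = -⅛*4 = -½)
h = -2215/6231 (h = ((114 - 42*134) + 3299)/(9003 - 2772) = ((114 - 5628) + 3299)/6231 = (-5514 + 3299)*(1/6231) = -2215*1/6231 = -2215/6231 ≈ -0.35548)
h + 1/(18410 + (I(52) - 1764)) = -2215/6231 + 1/(18410 + (-½ - 1764)) = -2215/6231 + 1/(18410 - 3529/2) = -2215/6231 + 1/(33291/2) = -2215/6231 + 2/33291 = -24575701/69145407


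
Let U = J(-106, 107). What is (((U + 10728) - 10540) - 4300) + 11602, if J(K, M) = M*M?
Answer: 18939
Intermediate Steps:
J(K, M) = M**2
U = 11449 (U = 107**2 = 11449)
(((U + 10728) - 10540) - 4300) + 11602 = (((11449 + 10728) - 10540) - 4300) + 11602 = ((22177 - 10540) - 4300) + 11602 = (11637 - 4300) + 11602 = 7337 + 11602 = 18939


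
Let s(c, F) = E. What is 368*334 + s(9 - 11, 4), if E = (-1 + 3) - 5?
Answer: 122909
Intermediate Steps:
E = -3 (E = 2 - 5 = -3)
s(c, F) = -3
368*334 + s(9 - 11, 4) = 368*334 - 3 = 122912 - 3 = 122909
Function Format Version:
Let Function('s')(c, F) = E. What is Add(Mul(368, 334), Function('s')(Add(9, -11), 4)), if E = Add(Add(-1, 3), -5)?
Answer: 122909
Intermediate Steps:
E = -3 (E = Add(2, -5) = -3)
Function('s')(c, F) = -3
Add(Mul(368, 334), Function('s')(Add(9, -11), 4)) = Add(Mul(368, 334), -3) = Add(122912, -3) = 122909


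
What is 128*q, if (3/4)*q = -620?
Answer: -317440/3 ≈ -1.0581e+5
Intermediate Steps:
q = -2480/3 (q = (4/3)*(-620) = -2480/3 ≈ -826.67)
128*q = 128*(-2480/3) = -317440/3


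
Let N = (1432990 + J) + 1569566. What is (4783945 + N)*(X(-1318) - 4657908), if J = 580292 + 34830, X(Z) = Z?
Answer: -39145060323798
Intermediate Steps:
J = 615122
N = 3617678 (N = (1432990 + 615122) + 1569566 = 2048112 + 1569566 = 3617678)
(4783945 + N)*(X(-1318) - 4657908) = (4783945 + 3617678)*(-1318 - 4657908) = 8401623*(-4659226) = -39145060323798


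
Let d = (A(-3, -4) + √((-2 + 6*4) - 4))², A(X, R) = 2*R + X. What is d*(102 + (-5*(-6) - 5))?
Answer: 17653 - 8382*√2 ≈ 5799.1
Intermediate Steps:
A(X, R) = X + 2*R
d = (-11 + 3*√2)² (d = ((-3 + 2*(-4)) + √((-2 + 6*4) - 4))² = ((-3 - 8) + √((-2 + 24) - 4))² = (-11 + √(22 - 4))² = (-11 + √18)² = (-11 + 3*√2)² ≈ 45.662)
d*(102 + (-5*(-6) - 5)) = (139 - 66*√2)*(102 + (-5*(-6) - 5)) = (139 - 66*√2)*(102 + (30 - 5)) = (139 - 66*√2)*(102 + 25) = (139 - 66*√2)*127 = 17653 - 8382*√2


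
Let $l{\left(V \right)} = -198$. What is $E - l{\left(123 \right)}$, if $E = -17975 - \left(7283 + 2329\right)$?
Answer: $-27389$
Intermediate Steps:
$E = -27587$ ($E = -17975 - 9612 = -27587$)
$E - l{\left(123 \right)} = -27587 - -198 = -27587 + 198 = -27389$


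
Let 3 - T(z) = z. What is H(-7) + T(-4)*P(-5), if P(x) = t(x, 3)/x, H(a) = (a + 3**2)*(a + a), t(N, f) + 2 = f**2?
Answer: -189/5 ≈ -37.800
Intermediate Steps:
t(N, f) = -2 + f**2
T(z) = 3 - z
H(a) = 2*a*(9 + a) (H(a) = (a + 9)*(2*a) = (9 + a)*(2*a) = 2*a*(9 + a))
P(x) = 7/x (P(x) = (-2 + 3**2)/x = (-2 + 9)/x = 7/x)
H(-7) + T(-4)*P(-5) = 2*(-7)*(9 - 7) + (3 - 1*(-4))*(7/(-5)) = 2*(-7)*2 + (3 + 4)*(7*(-1/5)) = -28 + 7*(-7/5) = -28 - 49/5 = -189/5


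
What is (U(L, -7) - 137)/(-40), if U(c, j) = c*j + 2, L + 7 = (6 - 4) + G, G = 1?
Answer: 107/40 ≈ 2.6750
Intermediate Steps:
L = -4 (L = -7 + ((6 - 4) + 1) = -7 + (2 + 1) = -7 + 3 = -4)
U(c, j) = 2 + c*j
(U(L, -7) - 137)/(-40) = ((2 - 4*(-7)) - 137)/(-40) = ((2 + 28) - 137)*(-1/40) = (30 - 137)*(-1/40) = -107*(-1/40) = 107/40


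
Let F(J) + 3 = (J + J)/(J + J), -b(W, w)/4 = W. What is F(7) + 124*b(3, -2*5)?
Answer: -1490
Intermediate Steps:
b(W, w) = -4*W
F(J) = -2 (F(J) = -3 + (J + J)/(J + J) = -3 + (2*J)/((2*J)) = -3 + (2*J)*(1/(2*J)) = -3 + 1 = -2)
F(7) + 124*b(3, -2*5) = -2 + 124*(-4*3) = -2 + 124*(-12) = -2 - 1488 = -1490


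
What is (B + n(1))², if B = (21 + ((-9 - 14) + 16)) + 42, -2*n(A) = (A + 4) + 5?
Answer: 2601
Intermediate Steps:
n(A) = -9/2 - A/2 (n(A) = -((A + 4) + 5)/2 = -((4 + A) + 5)/2 = -(9 + A)/2 = -9/2 - A/2)
B = 56 (B = (21 + (-23 + 16)) + 42 = (21 - 7) + 42 = 14 + 42 = 56)
(B + n(1))² = (56 + (-9/2 - ½*1))² = (56 + (-9/2 - ½))² = (56 - 5)² = 51² = 2601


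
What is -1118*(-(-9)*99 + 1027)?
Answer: -2144324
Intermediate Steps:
-1118*(-(-9)*99 + 1027) = -1118*(-1*(-891) + 1027) = -1118*(891 + 1027) = -1118*1918 = -2144324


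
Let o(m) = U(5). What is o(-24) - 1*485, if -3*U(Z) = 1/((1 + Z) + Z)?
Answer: -16006/33 ≈ -485.03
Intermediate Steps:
U(Z) = -1/(3*(1 + 2*Z)) (U(Z) = -1/(3*((1 + Z) + Z)) = -1/(3*(1 + 2*Z)))
o(m) = -1/33 (o(m) = -1/(3 + 6*5) = -1/(3 + 30) = -1/33)
o(-24) - 1*485 = -1/33 - 1*485 = -1/33 - 485 = -16006/33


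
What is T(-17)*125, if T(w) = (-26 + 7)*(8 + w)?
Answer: 21375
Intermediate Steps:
T(w) = -152 - 19*w (T(w) = -19*(8 + w) = -152 - 19*w)
T(-17)*125 = (-152 - 19*(-17))*125 = (-152 + 323)*125 = 171*125 = 21375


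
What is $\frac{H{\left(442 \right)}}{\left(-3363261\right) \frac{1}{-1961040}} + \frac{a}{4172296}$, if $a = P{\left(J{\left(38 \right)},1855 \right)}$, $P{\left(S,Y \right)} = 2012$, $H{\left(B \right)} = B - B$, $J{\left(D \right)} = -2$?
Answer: $\frac{503}{1043074} \approx 0.00048223$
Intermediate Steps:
$H{\left(B \right)} = 0$
$a = 2012$
$\frac{H{\left(442 \right)}}{\left(-3363261\right) \frac{1}{-1961040}} + \frac{a}{4172296} = \frac{0}{\left(-3363261\right) \frac{1}{-1961040}} + \frac{2012}{4172296} = \frac{0}{\left(-3363261\right) \left(- \frac{1}{1961040}\right)} + 2012 \cdot \frac{1}{4172296} = \frac{0}{\frac{1121087}{653680}} + \frac{503}{1043074} = 0 \cdot \frac{653680}{1121087} + \frac{503}{1043074} = 0 + \frac{503}{1043074} = \frac{503}{1043074}$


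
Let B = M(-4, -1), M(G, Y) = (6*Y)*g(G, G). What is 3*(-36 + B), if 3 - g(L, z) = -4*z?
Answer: 126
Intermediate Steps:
g(L, z) = 3 + 4*z (g(L, z) = 3 - (-4)*z = 3 + 4*z)
M(G, Y) = 6*Y*(3 + 4*G) (M(G, Y) = (6*Y)*(3 + 4*G) = 6*Y*(3 + 4*G))
B = 78 (B = 6*(-1)*(3 + 4*(-4)) = 6*(-1)*(3 - 16) = 6*(-1)*(-13) = 78)
3*(-36 + B) = 3*(-36 + 78) = 3*42 = 126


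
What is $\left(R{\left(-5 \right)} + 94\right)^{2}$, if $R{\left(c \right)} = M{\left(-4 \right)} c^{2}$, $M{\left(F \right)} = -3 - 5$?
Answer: $11236$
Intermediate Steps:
$M{\left(F \right)} = -8$
$R{\left(c \right)} = - 8 c^{2}$
$\left(R{\left(-5 \right)} + 94\right)^{2} = \left(- 8 \left(-5\right)^{2} + 94\right)^{2} = \left(\left(-8\right) 25 + 94\right)^{2} = \left(-200 + 94\right)^{2} = \left(-106\right)^{2} = 11236$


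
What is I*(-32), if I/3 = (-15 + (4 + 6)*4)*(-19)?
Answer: 45600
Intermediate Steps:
I = -1425 (I = 3*((-15 + (4 + 6)*4)*(-19)) = 3*((-15 + 10*4)*(-19)) = 3*((-15 + 40)*(-19)) = 3*(25*(-19)) = 3*(-475) = -1425)
I*(-32) = -1425*(-32) = 45600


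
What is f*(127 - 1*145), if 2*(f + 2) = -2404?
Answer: 21672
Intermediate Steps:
f = -1204 (f = -2 + (½)*(-2404) = -2 - 1202 = -1204)
f*(127 - 1*145) = -1204*(127 - 1*145) = -1204*(127 - 145) = -1204*(-18) = 21672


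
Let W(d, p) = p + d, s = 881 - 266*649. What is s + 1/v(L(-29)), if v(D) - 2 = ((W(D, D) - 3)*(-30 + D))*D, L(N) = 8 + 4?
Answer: -778728103/4534 ≈ -1.7175e+5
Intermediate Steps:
s = -171753 (s = 881 - 172634 = -171753)
W(d, p) = d + p
L(N) = 12
v(D) = 2 + D*(-30 + D)*(-3 + 2*D) (v(D) = 2 + (((D + D) - 3)*(-30 + D))*D = 2 + ((2*D - 3)*(-30 + D))*D = 2 + ((-3 + 2*D)*(-30 + D))*D = 2 + ((-30 + D)*(-3 + 2*D))*D = 2 + D*(-30 + D)*(-3 + 2*D))
s + 1/v(L(-29)) = -171753 + 1/(2 - 63*12² + 2*12³ + 90*12) = -171753 + 1/(2 - 63*144 + 2*1728 + 1080) = -171753 + 1/(2 - 9072 + 3456 + 1080) = -171753 + 1/(-4534) = -171753 - 1/4534 = -778728103/4534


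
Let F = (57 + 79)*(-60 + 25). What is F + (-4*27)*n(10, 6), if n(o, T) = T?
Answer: -5408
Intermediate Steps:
F = -4760 (F = 136*(-35) = -4760)
F + (-4*27)*n(10, 6) = -4760 - 4*27*6 = -4760 - 108*6 = -4760 - 648 = -5408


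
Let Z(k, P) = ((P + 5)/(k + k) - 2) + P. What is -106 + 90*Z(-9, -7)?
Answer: -906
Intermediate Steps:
Z(k, P) = -2 + P + (5 + P)/(2*k) (Z(k, P) = ((5 + P)/((2*k)) - 2) + P = ((5 + P)*(1/(2*k)) - 2) + P = ((5 + P)/(2*k) - 2) + P = (-2 + (5 + P)/(2*k)) + P = -2 + P + (5 + P)/(2*k))
-106 + 90*Z(-9, -7) = -106 + 90*((½)*(5 - 7 + 2*(-9)*(-2 - 7))/(-9)) = -106 + 90*((½)*(-⅑)*(5 - 7 + 2*(-9)*(-9))) = -106 + 90*((½)*(-⅑)*(5 - 7 + 162)) = -106 + 90*((½)*(-⅑)*160) = -106 + 90*(-80/9) = -106 - 800 = -906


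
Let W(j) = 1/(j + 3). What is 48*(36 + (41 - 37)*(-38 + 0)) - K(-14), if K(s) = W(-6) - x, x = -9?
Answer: -16730/3 ≈ -5576.7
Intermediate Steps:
W(j) = 1/(3 + j)
K(s) = 26/3 (K(s) = 1/(3 - 6) - 1*(-9) = 1/(-3) + 9 = -⅓ + 9 = 26/3)
48*(36 + (41 - 37)*(-38 + 0)) - K(-14) = 48*(36 + (41 - 37)*(-38 + 0)) - 1*26/3 = 48*(36 + 4*(-38)) - 26/3 = 48*(36 - 152) - 26/3 = 48*(-116) - 26/3 = -5568 - 26/3 = -16730/3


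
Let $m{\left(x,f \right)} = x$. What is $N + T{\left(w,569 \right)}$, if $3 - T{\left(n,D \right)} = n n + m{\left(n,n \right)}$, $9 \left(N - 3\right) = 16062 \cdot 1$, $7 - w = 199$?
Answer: $- \frac{104644}{3} \approx -34881.0$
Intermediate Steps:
$w = -192$ ($w = 7 - 199 = -192$)
$N = \frac{5363}{3}$ ($N = 3 + \frac{16062 \cdot 1}{9} = 3 + \frac{1}{9} \cdot 16062 = 3 + \frac{5354}{3} = \frac{5363}{3} \approx 1787.7$)
$T{\left(n,D \right)} = 3 - n - n^{2}$ ($T{\left(n,D \right)} = 3 - \left(n n + n\right) = 3 - \left(n^{2} + n\right) = 3 - \left(n + n^{2}\right) = 3 - n - n^{2}$)
$N + T{\left(w,569 \right)} = \frac{5363}{3} - 36669 = - \frac{104644}{3}$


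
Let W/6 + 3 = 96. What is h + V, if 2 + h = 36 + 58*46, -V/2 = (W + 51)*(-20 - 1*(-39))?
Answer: -20440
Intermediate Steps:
W = 558 (W = -18 + 6*96 = -18 + 576 = 558)
V = -23142 (V = -2*(558 + 51)*(-20 - 1*(-39)) = -1218*(-20 + 39) = -1218*19 = -2*11571 = -23142)
h = 2702 (h = -2 + (36 + 58*46) = -2 + (36 + 2668) = -2 + 2704 = 2702)
h + V = 2702 - 23142 = -20440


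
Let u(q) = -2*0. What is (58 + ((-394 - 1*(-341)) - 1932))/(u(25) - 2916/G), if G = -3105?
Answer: -221605/108 ≈ -2051.9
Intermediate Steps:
u(q) = 0
(58 + ((-394 - 1*(-341)) - 1932))/(u(25) - 2916/G) = (58 + ((-394 - 1*(-341)) - 1932))/(0 - 2916/(-3105)) = (58 + ((-394 + 341) - 1932))/(0 - 2916*(-1/3105)) = (58 + (-53 - 1932))/(0 + 108/115) = (58 - 1985)/(108/115) = -1927*115/108 = -221605/108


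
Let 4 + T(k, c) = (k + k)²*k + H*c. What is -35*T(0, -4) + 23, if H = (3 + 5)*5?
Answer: 5763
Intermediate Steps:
H = 40 (H = 8*5 = 40)
T(k, c) = -4 + 4*k³ + 40*c (T(k, c) = -4 + ((k + k)²*k + 40*c) = -4 + ((2*k)²*k + 40*c) = -4 + ((4*k²)*k + 40*c) = -4 + (4*k³ + 40*c) = -4 + 4*k³ + 40*c)
-35*T(0, -4) + 23 = -35*(-4 + 4*0³ + 40*(-4)) + 23 = -35*(-4 + 4*0 - 160) + 23 = -35*(-4 + 0 - 160) + 23 = -35*(-164) + 23 = 5740 + 23 = 5763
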